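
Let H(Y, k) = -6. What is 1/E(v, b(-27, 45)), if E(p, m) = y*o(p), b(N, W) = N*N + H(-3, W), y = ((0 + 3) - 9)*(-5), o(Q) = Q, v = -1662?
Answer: -1/49860 ≈ -2.0056e-5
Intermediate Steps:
y = 30 (y = (3 - 9)*(-5) = -6*(-5) = 30)
b(N, W) = -6 + N² (b(N, W) = N*N - 6 = N² - 6 = -6 + N²)
E(p, m) = 30*p
1/E(v, b(-27, 45)) = 1/(30*(-1662)) = 1/(-49860) = -1/49860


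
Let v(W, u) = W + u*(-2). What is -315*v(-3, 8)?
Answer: 5985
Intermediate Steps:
v(W, u) = W - 2*u
-315*v(-3, 8) = -315*(-3 - 2*8) = -315*(-3 - 16) = -315*(-19) = 5985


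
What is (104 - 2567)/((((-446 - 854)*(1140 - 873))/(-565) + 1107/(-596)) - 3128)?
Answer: 165878124/169415315 ≈ 0.97912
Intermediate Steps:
(104 - 2567)/((((-446 - 854)*(1140 - 873))/(-565) + 1107/(-596)) - 3128) = -2463/((-1300*267*(-1/565) + 1107*(-1/596)) - 3128) = -2463/((-347100*(-1/565) - 1107/596) - 3128) = -2463/((69420/113 - 1107/596) - 3128) = -2463/(41249229/67348 - 3128) = -2463/(-169415315/67348) = -2463*(-67348/169415315) = 165878124/169415315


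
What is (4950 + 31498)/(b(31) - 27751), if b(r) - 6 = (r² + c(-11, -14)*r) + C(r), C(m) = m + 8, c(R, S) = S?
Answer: -36448/27179 ≈ -1.3410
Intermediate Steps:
C(m) = 8 + m
b(r) = 14 + r² - 13*r (b(r) = 6 + ((r² - 14*r) + (8 + r)) = 6 + (8 + r² - 13*r) = 14 + r² - 13*r)
(4950 + 31498)/(b(31) - 27751) = (4950 + 31498)/((14 + 31² - 13*31) - 27751) = 36448/((14 + 961 - 403) - 27751) = 36448/(572 - 27751) = 36448/(-27179) = 36448*(-1/27179) = -36448/27179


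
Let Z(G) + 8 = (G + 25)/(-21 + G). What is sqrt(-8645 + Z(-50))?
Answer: I*sqrt(43617998)/71 ≈ 93.02*I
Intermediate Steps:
Z(G) = -8 + (25 + G)/(-21 + G) (Z(G) = -8 + (G + 25)/(-21 + G) = -8 + (25 + G)/(-21 + G))
sqrt(-8645 + Z(-50)) = sqrt(-8645 + (193 - 7*(-50))/(-21 - 50)) = sqrt(-8645 + (193 + 350)/(-71)) = sqrt(-8645 - 1/71*543) = sqrt(-8645 - 543/71) = sqrt(-614338/71) = I*sqrt(43617998)/71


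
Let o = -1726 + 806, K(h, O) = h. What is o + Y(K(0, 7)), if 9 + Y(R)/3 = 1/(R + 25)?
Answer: -23672/25 ≈ -946.88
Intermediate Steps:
o = -920
Y(R) = -27 + 3/(25 + R) (Y(R) = -27 + 3/(R + 25) = -27 + 3/(25 + R))
o + Y(K(0, 7)) = -920 + 3*(-224 - 9*0)/(25 + 0) = -920 + 3*(-224 + 0)/25 = -920 + 3*(1/25)*(-224) = -920 - 672/25 = -23672/25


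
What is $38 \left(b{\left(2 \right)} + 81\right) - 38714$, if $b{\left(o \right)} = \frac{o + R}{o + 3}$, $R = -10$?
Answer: $- \frac{178484}{5} \approx -35697.0$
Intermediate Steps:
$b{\left(o \right)} = \frac{-10 + o}{3 + o}$ ($b{\left(o \right)} = \frac{o - 10}{o + 3} = \frac{-10 + o}{3 + o}$)
$38 \left(b{\left(2 \right)} + 81\right) - 38714 = 38 \left(\frac{-10 + 2}{3 + 2} + 81\right) - 38714 = 38 \left(\frac{1}{5} \left(-8\right) + 81\right) - 38714 = 38 \left(- \frac{8}{5} + 81\right) - 38714 = 38 \cdot \frac{397}{5} - 38714 = \frac{15086}{5} - 38714 = - \frac{178484}{5}$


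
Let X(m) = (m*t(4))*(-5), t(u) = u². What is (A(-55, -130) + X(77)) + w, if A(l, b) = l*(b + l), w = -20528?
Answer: -16513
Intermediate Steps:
X(m) = -80*m (X(m) = (m*4²)*(-5) = (m*16)*(-5) = (16*m)*(-5) = -80*m)
(A(-55, -130) + X(77)) + w = (-55*(-130 - 55) - 80*77) - 20528 = (-55*(-185) - 6160) - 20528 = (10175 - 6160) - 20528 = 4015 - 20528 = -16513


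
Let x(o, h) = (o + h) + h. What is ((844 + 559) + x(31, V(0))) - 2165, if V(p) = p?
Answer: -731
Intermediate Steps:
x(o, h) = o + 2*h (x(o, h) = (h + o) + h = o + 2*h)
((844 + 559) + x(31, V(0))) - 2165 = ((844 + 559) + (31 + 2*0)) - 2165 = (1403 + (31 + 0)) - 2165 = (1403 + 31) - 2165 = 1434 - 2165 = -731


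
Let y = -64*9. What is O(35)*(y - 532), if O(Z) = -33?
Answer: 36564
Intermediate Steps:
y = -576
O(35)*(y - 532) = -33*(-576 - 532) = -33*(-1108) = 36564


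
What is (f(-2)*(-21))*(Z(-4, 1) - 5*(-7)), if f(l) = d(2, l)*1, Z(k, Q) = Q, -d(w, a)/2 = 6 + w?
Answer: 12096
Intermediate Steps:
d(w, a) = -12 - 2*w (d(w, a) = -2*(6 + w) = -12 - 2*w)
f(l) = -16 (f(l) = (-12 - 2*2)*1 = (-12 - 4)*1 = -16*1 = -16)
(f(-2)*(-21))*(Z(-4, 1) - 5*(-7)) = (-16*(-21))*(1 - 5*(-7)) = 336*(1 + 35) = 336*36 = 12096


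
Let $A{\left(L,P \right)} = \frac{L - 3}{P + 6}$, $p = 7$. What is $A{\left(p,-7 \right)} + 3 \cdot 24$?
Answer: $68$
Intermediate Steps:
$A{\left(L,P \right)} = \frac{-3 + L}{6 + P}$
$A{\left(p,-7 \right)} + 3 \cdot 24 = \frac{-3 + 7}{6 - 7} + 3 \cdot 24 = \frac{1}{-1} \cdot 4 + 72 = \left(-1\right) 4 + 72 = -4 + 72 = 68$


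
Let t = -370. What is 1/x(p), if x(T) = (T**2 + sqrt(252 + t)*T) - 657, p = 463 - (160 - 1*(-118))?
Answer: 16784/565424587 - 185*I*sqrt(118)/1130849174 ≈ 2.9684e-5 - 1.7771e-6*I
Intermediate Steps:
p = 185 (p = 463 - (160 + 118) = 463 - 1*278 = 463 - 278 = 185)
x(T) = -657 + T**2 + I*T*sqrt(118) (x(T) = (T**2 + sqrt(252 - 370)*T) - 657 = (T**2 + sqrt(-118)*T) - 657 = (T**2 + (I*sqrt(118))*T) - 657 = (T**2 + I*T*sqrt(118)) - 657 = -657 + T**2 + I*T*sqrt(118))
1/x(p) = 1/(-657 + 185**2 + I*185*sqrt(118)) = 1/(-657 + 34225 + 185*I*sqrt(118)) = 1/(33568 + 185*I*sqrt(118))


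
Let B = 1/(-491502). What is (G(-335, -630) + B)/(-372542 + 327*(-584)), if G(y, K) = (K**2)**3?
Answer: -30730426382727917999999/276966292020 ≈ -1.1095e+11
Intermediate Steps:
B = -1/491502 ≈ -2.0346e-6
G(y, K) = K**6
(G(-335, -630) + B)/(-372542 + 327*(-584)) = ((-630)**6 - 1/491502)/(-372542 + 327*(-584)) = (62523502209000000 - 1/491502)/(-372542 - 190968) = (30730426382727917999999/491502)/(-563510) = (30730426382727917999999/491502)*(-1/563510) = -30730426382727917999999/276966292020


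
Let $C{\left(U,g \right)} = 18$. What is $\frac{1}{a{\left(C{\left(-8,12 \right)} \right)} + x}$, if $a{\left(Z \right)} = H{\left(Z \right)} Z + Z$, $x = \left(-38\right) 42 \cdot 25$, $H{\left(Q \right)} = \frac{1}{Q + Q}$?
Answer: $- \frac{2}{79763} \approx -2.5074 \cdot 10^{-5}$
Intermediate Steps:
$H{\left(Q \right)} = \frac{1}{2 Q}$
$x = -39900$ ($x = \left(-1596\right) 25 = -39900$)
$a{\left(Z \right)} = \frac{1}{2} + Z$ ($a{\left(Z \right)} = \frac{1}{2 Z} Z + Z = \frac{1}{2} + Z$)
$\frac{1}{a{\left(C{\left(-8,12 \right)} \right)} + x} = \frac{1}{\left(\frac{1}{2} + 18\right) - 39900} = \frac{1}{\frac{37}{2} - 39900} = \frac{1}{- \frac{79763}{2}} = - \frac{2}{79763}$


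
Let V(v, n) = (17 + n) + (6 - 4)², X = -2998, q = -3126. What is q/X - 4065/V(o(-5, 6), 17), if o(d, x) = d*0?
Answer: -6034041/56962 ≈ -105.93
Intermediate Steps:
o(d, x) = 0
V(v, n) = 21 + n (V(v, n) = (17 + n) + 2² = (17 + n) + 4 = 21 + n)
q/X - 4065/V(o(-5, 6), 17) = -3126/(-2998) - 4065/(21 + 17) = -3126*(-1/2998) - 4065/38 = 1563/1499 - 4065*1/38 = 1563/1499 - 4065/38 = -6034041/56962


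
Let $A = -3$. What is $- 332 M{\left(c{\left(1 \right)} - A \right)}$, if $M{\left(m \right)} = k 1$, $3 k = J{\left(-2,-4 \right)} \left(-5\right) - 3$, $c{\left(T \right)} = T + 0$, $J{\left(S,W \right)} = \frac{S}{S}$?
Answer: $\frac{2656}{3} \approx 885.33$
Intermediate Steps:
$J{\left(S,W \right)} = 1$
$c{\left(T \right)} = T$
$k = - \frac{8}{3}$ ($k = \frac{1 \left(-5\right) - 3}{3} = \frac{-5 - 3}{3} = \frac{1}{3} \left(-8\right) = - \frac{8}{3} \approx -2.6667$)
$M{\left(m \right)} = - \frac{8}{3}$ ($M{\left(m \right)} = \left(- \frac{8}{3}\right) 1 = - \frac{8}{3}$)
$- 332 M{\left(c{\left(1 \right)} - A \right)} = \left(-332\right) \left(- \frac{8}{3}\right) = \frac{2656}{3}$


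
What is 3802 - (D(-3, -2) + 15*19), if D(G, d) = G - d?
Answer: 3518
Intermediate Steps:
3802 - (D(-3, -2) + 15*19) = 3802 - ((-3 - 1*(-2)) + 15*19) = 3802 - ((-3 + 2) + 285) = 3802 - (-1 + 285) = 3802 - 1*284 = 3802 - 284 = 3518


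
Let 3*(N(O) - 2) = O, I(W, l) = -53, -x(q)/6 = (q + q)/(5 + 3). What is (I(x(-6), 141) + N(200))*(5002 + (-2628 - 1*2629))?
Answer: -3995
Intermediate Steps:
x(q) = -3*q/2 (x(q) = -6*(q + q)/(5 + 3) = -6*2*q/8 = -3*q/2)
N(O) = 2 + O/3
(I(x(-6), 141) + N(200))*(5002 + (-2628 - 1*2629)) = (-53 + (2 + (⅓)*200))*(5002 + (-2628 - 1*2629)) = (-53 + (2 + 200/3))*(5002 + (-2628 - 2629)) = (-53 + 206/3)*(5002 - 5257) = (47/3)*(-255) = -3995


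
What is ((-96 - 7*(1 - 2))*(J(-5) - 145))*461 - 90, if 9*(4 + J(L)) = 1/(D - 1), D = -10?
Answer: 605250898/99 ≈ 6.1136e+6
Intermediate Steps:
J(L) = -397/99 (J(L) = -4 + 1/(9*(-10 - 1)) = -4 + (⅑)/(-11) = -4 + (⅑)*(-1/11) = -4 - 1/99 = -397/99)
((-96 - 7*(1 - 2))*(J(-5) - 145))*461 - 90 = ((-96 - 7*(1 - 2))*(-397/99 - 145))*461 - 90 = ((-96 - 7*(-1))*(-14752/99))*461 - 90 = ((-96 + 7)*(-14752/99))*461 - 90 = -89*(-14752/99)*461 - 90 = (1312928/99)*461 - 90 = 605259808/99 - 90 = 605250898/99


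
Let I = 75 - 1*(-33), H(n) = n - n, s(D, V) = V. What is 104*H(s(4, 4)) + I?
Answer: 108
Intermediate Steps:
H(n) = 0
I = 108 (I = 75 + 33 = 108)
104*H(s(4, 4)) + I = 104*0 + 108 = 0 + 108 = 108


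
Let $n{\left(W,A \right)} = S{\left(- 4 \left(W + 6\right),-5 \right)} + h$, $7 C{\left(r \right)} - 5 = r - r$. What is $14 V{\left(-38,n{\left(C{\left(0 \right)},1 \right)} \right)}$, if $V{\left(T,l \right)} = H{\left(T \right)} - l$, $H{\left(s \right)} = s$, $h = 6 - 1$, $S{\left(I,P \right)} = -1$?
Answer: $-588$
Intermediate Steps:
$h = 5$
$C{\left(r \right)} = \frac{5}{7}$ ($C{\left(r \right)} = \frac{5}{7} + \frac{r - r}{7} = \frac{5}{7} + \frac{1}{7} \cdot 0 = \frac{5}{7} + 0 = \frac{5}{7}$)
$n{\left(W,A \right)} = 4$ ($n{\left(W,A \right)} = -1 + 5 = 4$)
$V{\left(T,l \right)} = T - l$
$14 V{\left(-38,n{\left(C{\left(0 \right)},1 \right)} \right)} = 14 \left(-38 - 4\right) = 14 \left(-42\right) = -588$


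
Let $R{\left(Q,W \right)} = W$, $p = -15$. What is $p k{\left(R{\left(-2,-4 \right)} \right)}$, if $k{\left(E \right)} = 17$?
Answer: $-255$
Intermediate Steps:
$p k{\left(R{\left(-2,-4 \right)} \right)} = \left(-15\right) 17 = -255$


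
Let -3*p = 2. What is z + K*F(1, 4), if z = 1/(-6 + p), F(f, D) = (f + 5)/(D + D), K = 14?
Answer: 207/20 ≈ 10.350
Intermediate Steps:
p = -2/3 (p = -1/3*2 = -2/3 ≈ -0.66667)
F(f, D) = (5 + f)/(2*D) (F(f, D) = (5 + f)/((2*D)) = (5 + f)*(1/(2*D)) = (5 + f)/(2*D))
z = -3/20 (z = 1/(-6 - 2/3) = 1/(-20/3) = -3/20 ≈ -0.15000)
z + K*F(1, 4) = -3/20 + 14*((1/2)*(5 + 1)/4) = -3/20 + 14*((1/2)*(1/4)*6) = -3/20 + 14*(3/4) = -3/20 + 21/2 = 207/20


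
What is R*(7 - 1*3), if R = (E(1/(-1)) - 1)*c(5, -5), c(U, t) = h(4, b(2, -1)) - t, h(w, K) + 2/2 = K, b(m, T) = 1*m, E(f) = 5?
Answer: 96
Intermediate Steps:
b(m, T) = m
h(w, K) = -1 + K
c(U, t) = 1 - t (c(U, t) = (-1 + 2) - t = 1 - t)
R = 24 (R = (5 - 1)*(1 - 1*(-5)) = 4*(1 + 5) = 4*6 = 24)
R*(7 - 1*3) = 24*(7 - 1*3) = 24*(7 - 3) = 24*4 = 96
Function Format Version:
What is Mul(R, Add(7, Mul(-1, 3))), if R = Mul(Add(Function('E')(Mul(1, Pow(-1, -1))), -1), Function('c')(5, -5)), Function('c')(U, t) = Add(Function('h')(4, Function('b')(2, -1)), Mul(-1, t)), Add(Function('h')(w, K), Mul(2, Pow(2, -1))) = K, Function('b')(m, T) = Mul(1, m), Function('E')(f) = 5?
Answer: 96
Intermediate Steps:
Function('b')(m, T) = m
Function('h')(w, K) = Add(-1, K)
Function('c')(U, t) = Add(1, Mul(-1, t)) (Function('c')(U, t) = Add(Add(-1, 2), Mul(-1, t)) = Add(1, Mul(-1, t)))
R = 24 (R = Mul(Add(5, -1), Add(1, Mul(-1, -5))) = Mul(4, Add(1, 5)) = Mul(4, 6) = 24)
Mul(R, Add(7, Mul(-1, 3))) = Mul(24, Add(7, Mul(-1, 3))) = Mul(24, Add(7, -3)) = Mul(24, 4) = 96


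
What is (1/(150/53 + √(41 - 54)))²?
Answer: 2809/(150 + 53*I*√13)² ≈ -0.011305 - 0.046234*I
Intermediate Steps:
(1/(150/53 + √(41 - 54)))² = (1/(150*(1/53) + √(-13)))² = (1/(150/53 + I*√13))² = (150/53 + I*√13)⁻²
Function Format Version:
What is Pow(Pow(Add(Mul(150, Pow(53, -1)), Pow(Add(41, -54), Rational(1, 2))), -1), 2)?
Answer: Mul(2809, Pow(Add(150, Mul(53, I, Pow(13, Rational(1, 2)))), -2)) ≈ Add(-0.011305, Mul(-0.046234, I))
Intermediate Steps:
Pow(Pow(Add(Mul(150, Pow(53, -1)), Pow(Add(41, -54), Rational(1, 2))), -1), 2) = Pow(Pow(Add(Mul(150, Rational(1, 53)), Pow(-13, Rational(1, 2))), -1), 2) = Pow(Pow(Add(Rational(150, 53), Mul(I, Pow(13, Rational(1, 2)))), -1), 2) = Pow(Add(Rational(150, 53), Mul(I, Pow(13, Rational(1, 2)))), -2)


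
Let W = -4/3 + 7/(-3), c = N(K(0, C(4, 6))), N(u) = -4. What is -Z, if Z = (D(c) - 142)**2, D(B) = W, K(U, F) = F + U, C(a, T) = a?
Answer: -190969/9 ≈ -21219.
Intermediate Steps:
c = -4
W = -11/3 (W = -4*1/3 + 7*(-1/3) = -4/3 - 7/3 = -11/3 ≈ -3.6667)
D(B) = -11/3
Z = 190969/9 (Z = (-11/3 - 142)**2 = (-437/3)**2 = 190969/9 ≈ 21219.)
-Z = -1*190969/9 = -190969/9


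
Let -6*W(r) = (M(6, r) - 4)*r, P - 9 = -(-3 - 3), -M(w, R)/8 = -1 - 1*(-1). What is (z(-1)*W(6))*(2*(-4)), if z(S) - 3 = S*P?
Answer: 384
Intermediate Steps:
M(w, R) = 0 (M(w, R) = -8*(-1 - 1*(-1)) = -8*(-1 + 1) = -8*0 = 0)
P = 15 (P = 9 - (-3 - 3) = 9 - 1*(-6) = 9 + 6 = 15)
z(S) = 3 + 15*S (z(S) = 3 + S*15 = 3 + 15*S)
W(r) = 2*r/3 (W(r) = -(0 - 4)*r/6 = -(-2)*r/3 = 2*r/3)
(z(-1)*W(6))*(2*(-4)) = ((3 + 15*(-1))*((⅔)*6))*(2*(-4)) = ((3 - 15)*4)*(-8) = -12*4*(-8) = -48*(-8) = 384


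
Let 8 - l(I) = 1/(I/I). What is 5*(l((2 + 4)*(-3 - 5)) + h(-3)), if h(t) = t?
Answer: 20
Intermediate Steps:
l(I) = 7 (l(I) = 8 - 1/(I/I) = 8 - 1/1 = 8 - 1*1 = 8 - 1 = 7)
5*(l((2 + 4)*(-3 - 5)) + h(-3)) = 5*(7 - 3) = 5*4 = 20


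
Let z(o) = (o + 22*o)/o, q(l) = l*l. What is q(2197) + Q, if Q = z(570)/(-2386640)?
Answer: 11519855431737/2386640 ≈ 4.8268e+6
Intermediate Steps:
q(l) = l**2
z(o) = 23 (z(o) = (23*o)/o = 23)
Q = -23/2386640 (Q = 23/(-2386640) = 23*(-1/2386640) = -23/2386640 ≈ -9.6370e-6)
q(2197) + Q = 2197**2 - 23/2386640 = 4826809 - 23/2386640 = 11519855431737/2386640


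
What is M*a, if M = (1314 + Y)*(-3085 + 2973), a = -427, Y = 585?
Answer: 90817776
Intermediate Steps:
M = -212688 (M = (1314 + 585)*(-3085 + 2973) = 1899*(-112) = -212688)
M*a = -212688*(-427) = 90817776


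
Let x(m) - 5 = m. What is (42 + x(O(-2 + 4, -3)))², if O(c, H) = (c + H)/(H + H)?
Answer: 80089/36 ≈ 2224.7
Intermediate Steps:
O(c, H) = (H + c)/(2*H) (O(c, H) = (H + c)/((2*H)) = (H + c)*(1/(2*H)) = (H + c)/(2*H))
x(m) = 5 + m
(42 + x(O(-2 + 4, -3)))² = (42 + (5 + (½)*(-3 + (-2 + 4))/(-3)))² = (42 + (5 + (½)*(-⅓)*(-3 + 2)))² = (42 + (5 + (½)*(-⅓)*(-1)))² = (42 + (5 + ⅙))² = (42 + 31/6)² = (283/6)² = 80089/36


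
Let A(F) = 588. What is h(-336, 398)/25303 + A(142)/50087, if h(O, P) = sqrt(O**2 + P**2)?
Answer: 588/50087 + 10*sqrt(2713)/25303 ≈ 0.032325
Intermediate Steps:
h(-336, 398)/25303 + A(142)/50087 = sqrt((-336)**2 + 398**2)/25303 + 588/50087 = sqrt(112896 + 158404)*(1/25303) + 588*(1/50087) = sqrt(271300)*(1/25303) + 588/50087 = (10*sqrt(2713))*(1/25303) + 588/50087 = 10*sqrt(2713)/25303 + 588/50087 = 588/50087 + 10*sqrt(2713)/25303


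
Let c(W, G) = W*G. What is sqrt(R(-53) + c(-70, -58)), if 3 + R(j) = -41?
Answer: 4*sqrt(251) ≈ 63.372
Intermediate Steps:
c(W, G) = G*W
R(j) = -44 (R(j) = -3 - 41 = -44)
sqrt(R(-53) + c(-70, -58)) = sqrt(-44 - 58*(-70)) = sqrt(-44 + 4060) = sqrt(4016) = 4*sqrt(251)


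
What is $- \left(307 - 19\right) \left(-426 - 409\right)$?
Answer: $240480$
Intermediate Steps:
$- \left(307 - 19\right) \left(-426 - 409\right) = - 288 \left(-835\right) = \left(-1\right) \left(-240480\right) = 240480$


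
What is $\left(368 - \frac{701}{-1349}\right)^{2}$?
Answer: $\frac{247141219689}{1819801} \approx 1.3581 \cdot 10^{5}$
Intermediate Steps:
$\left(368 - \frac{701}{-1349}\right)^{2} = \left(368 - - \frac{701}{1349}\right)^{2} = \left(368 + \frac{701}{1349}\right)^{2} = \left(\frac{497133}{1349}\right)^{2} = \frac{247141219689}{1819801}$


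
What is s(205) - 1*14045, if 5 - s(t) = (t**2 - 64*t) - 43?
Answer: -42902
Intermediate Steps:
s(t) = 48 - t**2 + 64*t (s(t) = 5 - ((t**2 - 64*t) - 43) = 5 - (-43 + t**2 - 64*t) = 5 + (43 - t**2 + 64*t) = 48 - t**2 + 64*t)
s(205) - 1*14045 = (48 - 1*205**2 + 64*205) - 1*14045 = (48 - 1*42025 + 13120) - 14045 = (48 - 42025 + 13120) - 14045 = -28857 - 14045 = -42902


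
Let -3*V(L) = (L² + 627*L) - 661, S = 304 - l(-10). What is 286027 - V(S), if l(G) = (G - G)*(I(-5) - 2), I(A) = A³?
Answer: 380148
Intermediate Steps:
l(G) = 0 (l(G) = (G - G)*((-5)³ - 2) = 0*(-125 - 2) = 0*(-127) = 0)
S = 304 (S = 304 - 1*0 = 304 + 0 = 304)
V(L) = 661/3 - 209*L - L²/3 (V(L) = -((L² + 627*L) - 661)/3 = -(-661 + L² + 627*L)/3 = 661/3 - 209*L - L²/3)
286027 - V(S) = 286027 - (661/3 - 209*304 - ⅓*304²) = 286027 - (661/3 - 63536 - ⅓*92416) = 286027 - (661/3 - 63536 - 92416/3) = 286027 - 1*(-94121) = 286027 + 94121 = 380148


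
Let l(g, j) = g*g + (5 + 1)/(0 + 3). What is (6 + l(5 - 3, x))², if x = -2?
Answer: 144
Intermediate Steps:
l(g, j) = 2 + g² (l(g, j) = g² + 6/3 = g² + 6*(⅓) = g² + 2 = 2 + g²)
(6 + l(5 - 3, x))² = (6 + (2 + (5 - 3)²))² = (6 + (2 + 2²))² = (6 + (2 + 4))² = (6 + 6)² = 12² = 144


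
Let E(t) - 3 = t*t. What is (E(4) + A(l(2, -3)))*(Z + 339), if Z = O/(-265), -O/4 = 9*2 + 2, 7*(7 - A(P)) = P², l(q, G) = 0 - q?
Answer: 457282/53 ≈ 8628.0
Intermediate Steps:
l(q, G) = -q
A(P) = 7 - P²/7
O = -80 (O = -4*(9*2 + 2) = -4*(18 + 2) = -4*20 = -80)
E(t) = 3 + t² (E(t) = 3 + t*t = 3 + t²)
Z = 16/53 (Z = -80/(-265) = -80*(-1/265) = 16/53 ≈ 0.30189)
(E(4) + A(l(2, -3)))*(Z + 339) = ((3 + 4²) + (7 - (-1*2)²/7))*(16/53 + 339) = ((3 + 16) + (7 - ⅐*(-2)²))*(17983/53) = (19 + (7 - ⅐*4))*(17983/53) = (19 + (7 - 4/7))*(17983/53) = (19 + 45/7)*(17983/53) = (178/7)*(17983/53) = 457282/53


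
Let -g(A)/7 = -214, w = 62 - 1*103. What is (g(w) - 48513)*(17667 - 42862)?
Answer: 1184542925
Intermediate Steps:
w = -41 (w = 62 - 103 = -41)
g(A) = 1498 (g(A) = -7*(-214) = 1498)
(g(w) - 48513)*(17667 - 42862) = (1498 - 48513)*(17667 - 42862) = -47015*(-25195) = 1184542925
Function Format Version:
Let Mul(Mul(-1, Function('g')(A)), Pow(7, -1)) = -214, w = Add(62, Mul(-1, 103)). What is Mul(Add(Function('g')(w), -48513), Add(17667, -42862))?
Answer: 1184542925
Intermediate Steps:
w = -41 (w = Add(62, -103) = -41)
Function('g')(A) = 1498 (Function('g')(A) = Mul(-7, -214) = 1498)
Mul(Add(Function('g')(w), -48513), Add(17667, -42862)) = Mul(Add(1498, -48513), Add(17667, -42862)) = Mul(-47015, -25195) = 1184542925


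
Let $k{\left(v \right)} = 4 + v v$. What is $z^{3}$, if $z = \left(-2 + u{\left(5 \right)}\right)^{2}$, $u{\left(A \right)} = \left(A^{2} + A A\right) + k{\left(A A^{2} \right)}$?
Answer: $14844916190389634845875289$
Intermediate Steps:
$k{\left(v \right)} = 4 + v^{2}$
$u{\left(A \right)} = 4 + A^{6} + 2 A^{2}$ ($u{\left(A \right)} = \left(A^{2} + A A\right) + \left(4 + \left(A A^{2}\right)^{2}\right) = \left(A^{2} + A^{2}\right) + \left(4 + \left(A^{3}\right)^{2}\right) = 2 A^{2} + \left(4 + A^{6}\right) = 4 + A^{6} + 2 A^{2}$)
$z = 245768329$ ($z = \left(-2 + \left(4 + 5^{6} + 2 \cdot 5^{2}\right)\right)^{2} = \left(-2 + \left(4 + 15625 + 2 \cdot 25\right)\right)^{2} = \left(-2 + \left(4 + 15625 + 50\right)\right)^{2} = \left(-2 + 15679\right)^{2} = 15677^{2} = 245768329$)
$z^{3} = 245768329^{3} = 14844916190389634845875289$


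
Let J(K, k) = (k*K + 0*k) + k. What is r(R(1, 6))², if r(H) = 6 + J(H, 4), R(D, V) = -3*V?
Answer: 3844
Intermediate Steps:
J(K, k) = k + K*k (J(K, k) = (K*k + 0) + k = K*k + k = k + K*k)
r(H) = 10 + 4*H (r(H) = 6 + 4*(1 + H) = 6 + (4 + 4*H) = 10 + 4*H)
r(R(1, 6))² = (10 + 4*(-3*6))² = (10 + 4*(-18))² = (10 - 72)² = (-62)² = 3844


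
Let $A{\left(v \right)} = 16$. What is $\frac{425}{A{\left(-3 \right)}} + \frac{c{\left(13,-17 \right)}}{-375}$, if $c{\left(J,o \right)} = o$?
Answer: $\frac{159647}{6000} \approx 26.608$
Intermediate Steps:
$\frac{425}{A{\left(-3 \right)}} + \frac{c{\left(13,-17 \right)}}{-375} = \frac{425}{16} - \frac{17}{-375} = 425 \cdot \frac{1}{16} - - \frac{17}{375} = \frac{425}{16} + \frac{17}{375} = \frac{159647}{6000}$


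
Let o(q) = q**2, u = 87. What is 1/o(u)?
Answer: 1/7569 ≈ 0.00013212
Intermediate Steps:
1/o(u) = 1/(87**2) = 1/7569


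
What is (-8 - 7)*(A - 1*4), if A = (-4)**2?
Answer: -180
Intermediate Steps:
A = 16
(-8 - 7)*(A - 1*4) = (-8 - 7)*(16 - 1*4) = -15*(16 - 4) = -15*12 = -180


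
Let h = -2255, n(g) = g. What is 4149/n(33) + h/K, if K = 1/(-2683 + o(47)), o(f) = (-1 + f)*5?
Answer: 60848048/11 ≈ 5.5316e+6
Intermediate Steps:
o(f) = -5 + 5*f
K = -1/2453 (K = 1/(-2683 + (-5 + 5*47)) = 1/(-2683 + (-5 + 235)) = 1/(-2683 + 230) = 1/(-2453) = -1/2453 ≈ -0.00040766)
4149/n(33) + h/K = 4149/33 - 2255/(-1/2453) = 4149*(1/33) - 2255*(-2453) = 1383/11 + 5531515 = 60848048/11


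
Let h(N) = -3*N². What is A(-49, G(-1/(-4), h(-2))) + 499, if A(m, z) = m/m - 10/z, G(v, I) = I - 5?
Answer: 8510/17 ≈ 500.59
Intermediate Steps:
G(v, I) = -5 + I
A(m, z) = 1 - 10/z
A(-49, G(-1/(-4), h(-2))) + 499 = (-10 + (-5 - 3*(-2)²))/(-5 - 3*(-2)²) + 499 = (-10 + (-5 - 3*4))/(-5 - 3*4) + 499 = (-10 + (-5 - 12))/(-5 - 12) + 499 = (-10 - 17)/(-17) + 499 = -1/17*(-27) + 499 = 27/17 + 499 = 8510/17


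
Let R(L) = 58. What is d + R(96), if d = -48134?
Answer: -48076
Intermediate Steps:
d + R(96) = -48134 + 58 = -48076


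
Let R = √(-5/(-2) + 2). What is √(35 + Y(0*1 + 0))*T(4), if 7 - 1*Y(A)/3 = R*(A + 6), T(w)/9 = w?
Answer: 36*√(56 - 27*√2) ≈ 151.95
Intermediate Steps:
T(w) = 9*w
R = 3*√2/2 (R = √(-5*(-½) + 2) = √(5/2 + 2) = √(9/2) = 3*√2/2 ≈ 2.1213)
Y(A) = 21 - 9*√2*(6 + A)/2 (Y(A) = 21 - 3*3*√2/2*(A + 6) = 21 - 3*3*√2/2*(6 + A) = 21 - 9*√2*(6 + A)/2)
√(35 + Y(0*1 + 0))*T(4) = √(35 + (21 - 27*√2 - 9*(0*1 + 0)*√2/2))*(9*4) = √(35 + (21 - 27*√2 - 9*(0 + 0)*√2/2))*36 = √(35 + (21 - 27*√2 - 9/2*0*√2))*36 = √(35 + (21 - 27*√2 + 0))*36 = √(35 + (21 - 27*√2))*36 = √(56 - 27*√2)*36 = 36*√(56 - 27*√2)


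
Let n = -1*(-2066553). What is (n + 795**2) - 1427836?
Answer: 1270742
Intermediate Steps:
n = 2066553
(n + 795**2) - 1427836 = (2066553 + 795**2) - 1427836 = (2066553 + 632025) - 1427836 = 2698578 - 1427836 = 1270742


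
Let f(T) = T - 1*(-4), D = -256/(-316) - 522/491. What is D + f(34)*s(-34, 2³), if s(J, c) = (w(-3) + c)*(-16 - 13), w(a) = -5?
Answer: -128246248/38789 ≈ -3306.3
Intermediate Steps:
D = -9814/38789 (D = -256*(-1/316) - 522*1/491 = 64/79 - 522/491 = -9814/38789 ≈ -0.25301)
s(J, c) = 145 - 29*c (s(J, c) = (-5 + c)*(-16 - 13) = (-5 + c)*(-29) = 145 - 29*c)
f(T) = 4 + T (f(T) = T + 4 = 4 + T)
D + f(34)*s(-34, 2³) = -9814/38789 + (4 + 34)*(145 - 29*2³) = -9814/38789 + 38*(145 - 29*8) = -9814/38789 + 38*(145 - 232) = -9814/38789 + 38*(-87) = -9814/38789 - 3306 = -128246248/38789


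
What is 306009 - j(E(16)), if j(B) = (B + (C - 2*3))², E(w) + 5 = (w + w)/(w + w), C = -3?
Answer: 305840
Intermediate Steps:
E(w) = -4 (E(w) = -5 + (w + w)/(w + w) = -5 + (2*w)/((2*w)) = -5 + (2*w)*(1/(2*w)) = -5 + 1 = -4)
j(B) = (-9 + B)² (j(B) = (B + (-3 - 2*3))² = (B + (-3 - 6))² = (B - 9)² = (-9 + B)²)
306009 - j(E(16)) = 306009 - (-9 - 4)² = 306009 - 1*(-13)² = 306009 - 1*169 = 306009 - 169 = 305840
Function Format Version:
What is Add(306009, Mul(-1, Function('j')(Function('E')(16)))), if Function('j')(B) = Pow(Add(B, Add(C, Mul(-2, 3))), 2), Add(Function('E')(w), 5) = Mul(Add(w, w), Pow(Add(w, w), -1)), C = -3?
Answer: 305840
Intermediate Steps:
Function('E')(w) = -4 (Function('E')(w) = Add(-5, Mul(Add(w, w), Pow(Add(w, w), -1))) = Add(-5, Mul(Mul(2, w), Pow(Mul(2, w), -1))) = Add(-5, Mul(Mul(2, w), Mul(Rational(1, 2), Pow(w, -1)))) = Add(-5, 1) = -4)
Function('j')(B) = Pow(Add(-9, B), 2) (Function('j')(B) = Pow(Add(B, Add(-3, Mul(-2, 3))), 2) = Pow(Add(B, Add(-3, -6)), 2) = Pow(Add(B, -9), 2) = Pow(Add(-9, B), 2))
Add(306009, Mul(-1, Function('j')(Function('E')(16)))) = Add(306009, Mul(-1, Pow(Add(-9, -4), 2))) = Add(306009, Mul(-1, Pow(-13, 2))) = Add(306009, Mul(-1, 169)) = Add(306009, -169) = 305840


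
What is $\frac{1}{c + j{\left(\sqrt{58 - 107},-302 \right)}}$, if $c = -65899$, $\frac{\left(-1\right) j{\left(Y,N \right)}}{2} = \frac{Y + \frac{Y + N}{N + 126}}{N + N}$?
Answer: $- \frac{26596223166656}{1752664359344773763} - \frac{1328800 i}{250380622763539109} \approx -1.5175 \cdot 10^{-5} - 5.3071 \cdot 10^{-12} i$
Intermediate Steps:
$j{\left(Y,N \right)} = - \frac{Y + \frac{N + Y}{126 + N}}{N}$ ($j{\left(Y,N \right)} = - 2 \frac{Y + \frac{Y + N}{N + 126}}{N + N} = - 2 \frac{Y + \frac{N + Y}{126 + N}}{2 N} = - \frac{Y + \frac{N + Y}{126 + N}}{N}$)
$\frac{1}{c + j{\left(\sqrt{58 - 107},-302 \right)}} = \frac{1}{-65899 + \frac{\left(-1\right) \left(-302\right) - 127 \sqrt{58 - 107} - - 302 \sqrt{58 - 107}}{\left(-302\right) \left(126 - 302\right)}} = \frac{1}{-65899 - \frac{302 - 127 \sqrt{-49} - - 302 \sqrt{-49}}{302 \left(-176\right)}} = \frac{1}{-65899 - - \frac{302 - 127 \cdot 7 i - - 302 \cdot 7 i}{53152}} = \frac{1}{-65899 - - \frac{302 - 889 i + 2114 i}{53152}} = \frac{1}{-65899 - - \frac{302 + 1225 i}{53152}} = \frac{1}{-65899 + \left(\frac{1}{176} + \frac{1225 i}{53152}\right)} = \frac{1}{- \frac{11598223}{176} + \frac{1225 i}{53152}} = \frac{2825135104 \left(- \frac{11598223}{176} - \frac{1225 i}{53152}\right)}{12268650515413416341}$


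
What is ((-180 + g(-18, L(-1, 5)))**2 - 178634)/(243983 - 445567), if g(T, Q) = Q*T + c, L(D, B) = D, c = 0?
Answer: 76195/100792 ≈ 0.75596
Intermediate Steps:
g(T, Q) = Q*T (g(T, Q) = Q*T + 0 = Q*T)
((-180 + g(-18, L(-1, 5)))**2 - 178634)/(243983 - 445567) = ((-180 - 1*(-18))**2 - 178634)/(243983 - 445567) = ((-180 + 18)**2 - 178634)/(-201584) = ((-162)**2 - 178634)*(-1/201584) = (26244 - 178634)*(-1/201584) = -152390*(-1/201584) = 76195/100792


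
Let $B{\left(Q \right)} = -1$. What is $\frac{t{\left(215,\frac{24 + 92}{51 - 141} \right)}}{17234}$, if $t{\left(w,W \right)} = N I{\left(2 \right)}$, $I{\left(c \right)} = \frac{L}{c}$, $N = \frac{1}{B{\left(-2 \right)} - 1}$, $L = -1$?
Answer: $\frac{1}{68936} \approx 1.4506 \cdot 10^{-5}$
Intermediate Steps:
$N = - \frac{1}{2}$ ($N = \frac{1}{-1 - 1} = \frac{1}{-2} = - \frac{1}{2} \approx -0.5$)
$I{\left(c \right)} = - \frac{1}{c}$
$t{\left(w,W \right)} = \frac{1}{4}$ ($t{\left(w,W \right)} = - \frac{\left(-1\right) \frac{1}{2}}{2} = \left(- \frac{1}{2}\right) \left(- \frac{1}{2}\right) = \frac{1}{4}$)
$\frac{t{\left(215,\frac{24 + 92}{51 - 141} \right)}}{17234} = \frac{1}{4 \cdot 17234} = \frac{1}{4} \cdot \frac{1}{17234} = \frac{1}{68936}$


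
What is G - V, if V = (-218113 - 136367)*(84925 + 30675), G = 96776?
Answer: 40977984776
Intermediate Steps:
V = -40977888000 (V = -354480*115600 = -40977888000)
G - V = 96776 - 1*(-40977888000) = 96776 + 40977888000 = 40977984776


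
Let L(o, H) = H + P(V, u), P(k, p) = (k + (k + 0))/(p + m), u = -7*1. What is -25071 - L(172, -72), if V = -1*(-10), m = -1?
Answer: -49993/2 ≈ -24997.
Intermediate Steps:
u = -7
V = 10
P(k, p) = 2*k/(-1 + p) (P(k, p) = (k + (k + 0))/(p - 1) = (k + k)/(-1 + p) = (2*k)/(-1 + p) = 2*k/(-1 + p))
L(o, H) = -5/2 + H (L(o, H) = H + 2*10/(-1 - 7) = H + 2*10/(-8) = H + 2*10*(-1/8) = H - 5/2 = -5/2 + H)
-25071 - L(172, -72) = -25071 - (-5/2 - 72) = -25071 - 1*(-149/2) = -25071 + 149/2 = -49993/2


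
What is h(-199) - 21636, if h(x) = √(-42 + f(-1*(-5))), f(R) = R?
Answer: -21636 + I*√37 ≈ -21636.0 + 6.0828*I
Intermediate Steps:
h(x) = I*√37 (h(x) = √(-42 - 1*(-5)) = √(-42 + 5) = √(-37) = I*√37)
h(-199) - 21636 = I*√37 - 21636 = -21636 + I*√37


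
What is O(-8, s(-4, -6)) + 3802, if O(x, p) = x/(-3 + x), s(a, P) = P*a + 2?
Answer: 41830/11 ≈ 3802.7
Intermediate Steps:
s(a, P) = 2 + P*a
O(-8, s(-4, -6)) + 3802 = -8/(-3 - 8) + 3802 = -8/(-11) + 3802 = -8*(-1/11) + 3802 = 8/11 + 3802 = 41830/11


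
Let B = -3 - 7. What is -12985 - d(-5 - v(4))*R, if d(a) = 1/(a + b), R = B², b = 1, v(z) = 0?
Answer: -12960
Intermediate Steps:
B = -10
R = 100 (R = (-10)² = 100)
d(a) = 1/(1 + a) (d(a) = 1/(a + 1) = 1/(1 + a))
-12985 - d(-5 - v(4))*R = -12985 - 100/(1 + (-5 - 1*0)) = -12985 - 100/(1 + (-5 + 0)) = -12985 - 100/(1 - 5) = -12985 - 100/(-4) = -12985 - (-1)*100/4 = -12985 - 1*(-25) = -12985 + 25 = -12960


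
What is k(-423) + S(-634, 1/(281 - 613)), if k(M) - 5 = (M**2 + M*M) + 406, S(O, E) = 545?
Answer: 358814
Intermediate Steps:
k(M) = 411 + 2*M**2 (k(M) = 5 + ((M**2 + M*M) + 406) = 5 + ((M**2 + M**2) + 406) = 5 + (2*M**2 + 406) = 5 + (406 + 2*M**2) = 411 + 2*M**2)
k(-423) + S(-634, 1/(281 - 613)) = (411 + 2*(-423)**2) + 545 = (411 + 2*178929) + 545 = (411 + 357858) + 545 = 358269 + 545 = 358814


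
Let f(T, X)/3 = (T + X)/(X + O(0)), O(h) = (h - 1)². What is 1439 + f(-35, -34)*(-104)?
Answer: 8653/11 ≈ 786.64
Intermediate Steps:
O(h) = (-1 + h)²
f(T, X) = 3*(T + X)/(1 + X) (f(T, X) = 3*((T + X)/(X + (-1 + 0)²)) = 3*((T + X)/(X + (-1)²)) = 3*((T + X)/(X + 1)) = 3*((T + X)/(1 + X)) = 3*(T + X)/(1 + X))
1439 + f(-35, -34)*(-104) = 1439 + (3*(-35 - 34)/(1 - 34))*(-104) = 1439 + (3*(-69)/(-33))*(-104) = 1439 + (3*(-1/33)*(-69))*(-104) = 1439 + (69/11)*(-104) = 1439 - 7176/11 = 8653/11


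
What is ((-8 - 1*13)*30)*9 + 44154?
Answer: 38484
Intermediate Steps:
((-8 - 1*13)*30)*9 + 44154 = ((-8 - 13)*30)*9 + 44154 = -21*30*9 + 44154 = -630*9 + 44154 = -5670 + 44154 = 38484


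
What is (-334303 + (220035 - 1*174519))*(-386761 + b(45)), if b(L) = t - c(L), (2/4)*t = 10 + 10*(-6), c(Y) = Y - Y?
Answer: 111720427607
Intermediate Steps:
c(Y) = 0
t = -100 (t = 2*(10 + 10*(-6)) = 2*(10 - 60) = 2*(-50) = -100)
b(L) = -100 (b(L) = -100 - 1*0 = -100 + 0 = -100)
(-334303 + (220035 - 1*174519))*(-386761 + b(45)) = (-334303 + (220035 - 1*174519))*(-386761 - 100) = (-334303 + (220035 - 174519))*(-386861) = (-334303 + 45516)*(-386861) = -288787*(-386861) = 111720427607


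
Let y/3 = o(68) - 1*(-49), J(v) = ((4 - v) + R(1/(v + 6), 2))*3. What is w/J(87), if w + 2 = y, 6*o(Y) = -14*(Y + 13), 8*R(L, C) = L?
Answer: 104656/61751 ≈ 1.6948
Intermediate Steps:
R(L, C) = L/8
o(Y) = -91/3 - 7*Y/3 (o(Y) = (-14*(Y + 13))/6 = (-14*(13 + Y))/6 = (-182 - 14*Y)/6 = -91/3 - 7*Y/3)
J(v) = 12 - 3*v + 3/(8*(6 + v)) (J(v) = ((4 - v) + 1/(8*(v + 6)))*3 = ((4 - v) + 1/(8*(6 + v)))*3 = (4 - v + 1/(8*(6 + v)))*3 = 12 - 3*v + 3/(8*(6 + v)))
y = -420 (y = 3*((-91/3 - 7/3*68) - 1*(-49)) = 3*((-91/3 - 476/3) + 49) = 3*(-189 + 49) = 3*(-140) = -420)
w = -422 (w = -2 - 420 = -422)
w/J(87) = -422*8*(6 + 87)/(3*(1 + 8*(4 - 1*87)*(6 + 87))) = -422*248/(1 + 8*(4 - 87)*93) = -422*248/(1 + 8*(-83)*93) = -422*248/(1 - 61752) = -422/((3/8)*(1/93)*(-61751)) = -422/(-61751/248) = -422*(-248/61751) = 104656/61751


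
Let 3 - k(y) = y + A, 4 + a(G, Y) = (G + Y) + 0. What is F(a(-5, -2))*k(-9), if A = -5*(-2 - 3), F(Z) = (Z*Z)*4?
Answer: -6292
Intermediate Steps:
a(G, Y) = -4 + G + Y (a(G, Y) = -4 + ((G + Y) + 0) = -4 + (G + Y) = -4 + G + Y)
F(Z) = 4*Z² (F(Z) = Z²*4 = 4*Z²)
A = 25 (A = -5*(-5) = 25)
k(y) = -22 - y (k(y) = 3 - (y + 25) = 3 - (25 + y) = 3 + (-25 - y) = -22 - y)
F(a(-5, -2))*k(-9) = (4*(-4 - 5 - 2)²)*(-22 - 1*(-9)) = (4*(-11)²)*(-22 + 9) = (4*121)*(-13) = 484*(-13) = -6292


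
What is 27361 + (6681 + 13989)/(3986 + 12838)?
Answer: 76723689/2804 ≈ 27362.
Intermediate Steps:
27361 + (6681 + 13989)/(3986 + 12838) = 27361 + 20670/16824 = 27361 + 20670*(1/16824) = 27361 + 3445/2804 = 76723689/2804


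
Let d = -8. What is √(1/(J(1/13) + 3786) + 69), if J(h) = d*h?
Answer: √167092702630/49210 ≈ 8.3066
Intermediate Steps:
J(h) = -8*h
√(1/(J(1/13) + 3786) + 69) = √(1/(-8/13 + 3786) + 69) = √(1/(49210/13) + 69) = √(13/49210 + 69) = √(3395503/49210) = √167092702630/49210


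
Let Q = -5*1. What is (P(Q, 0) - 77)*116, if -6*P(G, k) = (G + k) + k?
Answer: -26506/3 ≈ -8835.3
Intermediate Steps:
Q = -5
P(G, k) = -k/3 - G/6 (P(G, k) = -((G + k) + k)/6 = -(G + 2*k)/6 = -k/3 - G/6)
(P(Q, 0) - 77)*116 = ((-⅓*0 - ⅙*(-5)) - 77)*116 = ((0 + ⅚) - 77)*116 = (⅚ - 77)*116 = -457/6*116 = -26506/3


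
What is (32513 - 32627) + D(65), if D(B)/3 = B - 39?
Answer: -36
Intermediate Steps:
D(B) = -117 + 3*B (D(B) = 3*(B - 39) = 3*(-39 + B) = -117 + 3*B)
(32513 - 32627) + D(65) = (32513 - 32627) + (-117 + 3*65) = -114 + (-117 + 195) = -114 + 78 = -36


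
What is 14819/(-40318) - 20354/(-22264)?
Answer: 122675589/224409988 ≈ 0.54666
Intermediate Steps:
14819/(-40318) - 20354/(-22264) = 14819*(-1/40318) - 20354*(-1/22264) = -14819/40318 + 10177/11132 = 122675589/224409988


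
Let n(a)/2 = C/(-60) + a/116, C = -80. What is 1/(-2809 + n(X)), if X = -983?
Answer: -174/491251 ≈ -0.00035420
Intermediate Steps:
n(a) = 8/3 + a/58 (n(a) = 2*(-80/(-60) + a/116) = 2*(-80*(-1/60) + a*(1/116)) = 2*(4/3 + a/116) = 8/3 + a/58)
1/(-2809 + n(X)) = 1/(-2809 + (8/3 + (1/58)*(-983))) = 1/(-2809 + (8/3 - 983/58)) = 1/(-2809 - 2485/174) = 1/(-491251/174) = -174/491251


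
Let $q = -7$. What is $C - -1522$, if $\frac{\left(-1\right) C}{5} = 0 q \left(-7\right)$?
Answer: $1522$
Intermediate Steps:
$C = 0$ ($C = - 5 \cdot 0 \left(\left(-7\right) \left(-7\right)\right) = - 5 \cdot 0 \cdot 49 = \left(-5\right) 0 = 0$)
$C - -1522 = 0 - -1522 = 0 + 1522 = 1522$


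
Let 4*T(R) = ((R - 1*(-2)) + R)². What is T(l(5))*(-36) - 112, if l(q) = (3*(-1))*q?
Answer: -7168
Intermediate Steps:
l(q) = -3*q
T(R) = (2 + 2*R)²/4 (T(R) = ((R - 1*(-2)) + R)²/4 = ((R + 2) + R)²/4 = ((2 + R) + R)²/4 = (2 + 2*R)²/4)
T(l(5))*(-36) - 112 = (1 - 3*5)²*(-36) - 112 = (1 - 15)²*(-36) - 112 = (-14)²*(-36) - 112 = 196*(-36) - 112 = -7056 - 112 = -7168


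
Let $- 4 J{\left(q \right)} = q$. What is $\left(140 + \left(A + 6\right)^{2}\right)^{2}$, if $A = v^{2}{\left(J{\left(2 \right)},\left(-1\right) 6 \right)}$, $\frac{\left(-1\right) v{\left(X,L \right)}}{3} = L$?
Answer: $11889721600$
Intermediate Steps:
$J{\left(q \right)} = - \frac{q}{4}$
$v{\left(X,L \right)} = - 3 L$
$A = 324$ ($A = \left(- 3 \left(\left(-1\right) 6\right)\right)^{2} = \left(\left(-3\right) \left(-6\right)\right)^{2} = 18^{2} = 324$)
$\left(140 + \left(A + 6\right)^{2}\right)^{2} = \left(140 + \left(324 + 6\right)^{2}\right)^{2} = \left(140 + 330^{2}\right)^{2} = \left(140 + 108900\right)^{2} = 109040^{2} = 11889721600$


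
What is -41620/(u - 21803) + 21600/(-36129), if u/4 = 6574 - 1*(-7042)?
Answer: -736388860/393336423 ≈ -1.8722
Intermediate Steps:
u = 54464 (u = 4*(6574 - 1*(-7042)) = 4*(6574 + 7042) = 4*13616 = 54464)
-41620/(u - 21803) + 21600/(-36129) = -41620/(54464 - 21803) + 21600/(-36129) = -41620/32661 + 21600*(-1/36129) = -41620*1/32661 - 7200/12043 = -41620/32661 - 7200/12043 = -736388860/393336423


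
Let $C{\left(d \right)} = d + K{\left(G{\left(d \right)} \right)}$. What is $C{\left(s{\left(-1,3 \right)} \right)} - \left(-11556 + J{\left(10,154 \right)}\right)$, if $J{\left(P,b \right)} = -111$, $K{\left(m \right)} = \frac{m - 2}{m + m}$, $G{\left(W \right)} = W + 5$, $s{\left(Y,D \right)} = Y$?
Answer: $\frac{46665}{4} \approx 11666.0$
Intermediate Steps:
$G{\left(W \right)} = 5 + W$
$K{\left(m \right)} = \frac{-2 + m}{2 m}$
$C{\left(d \right)} = d + \frac{3 + d}{2 \left(5 + d\right)}$ ($C{\left(d \right)} = d + \frac{-2 + \left(5 + d\right)}{2 \left(5 + d\right)} = d + \frac{3 + d}{2 \left(5 + d\right)}$)
$C{\left(s{\left(-1,3 \right)} \right)} - \left(-11556 + J{\left(10,154 \right)}\right) = \frac{3 - 1 + 2 \left(-1\right) \left(5 - 1\right)}{2 \left(5 - 1\right)} + \left(11556 - -111\right) = \frac{3 - 1 + 2 \left(-1\right) 4}{2 \cdot 4} + \left(11556 + 111\right) = \frac{1}{2} \cdot \frac{1}{4} \left(3 - 1 - 8\right) + 11667 = \frac{1}{2} \cdot \frac{1}{4} \left(-6\right) + 11667 = - \frac{3}{4} + 11667 = \frac{46665}{4}$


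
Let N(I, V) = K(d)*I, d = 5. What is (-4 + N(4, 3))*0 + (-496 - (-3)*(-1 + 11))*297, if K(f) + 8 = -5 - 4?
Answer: -138402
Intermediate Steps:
K(f) = -17 (K(f) = -8 + (-5 - 4) = -8 - 9 = -17)
N(I, V) = -17*I
(-4 + N(4, 3))*0 + (-496 - (-3)*(-1 + 11))*297 = (-4 - 17*4)*0 + (-496 - (-3)*(-1 + 11))*297 = (-4 - 68)*0 + (-496 - (-3)*10)*297 = -72*0 + (-496 - 1*(-30))*297 = 0 + (-496 + 30)*297 = 0 - 466*297 = 0 - 138402 = -138402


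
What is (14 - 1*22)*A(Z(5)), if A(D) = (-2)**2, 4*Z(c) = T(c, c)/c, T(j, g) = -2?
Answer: -32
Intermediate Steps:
Z(c) = -1/(2*c) (Z(c) = (-2/c)/4 = -1/(2*c))
A(D) = 4
(14 - 1*22)*A(Z(5)) = (14 - 1*22)*4 = (14 - 22)*4 = -8*4 = -32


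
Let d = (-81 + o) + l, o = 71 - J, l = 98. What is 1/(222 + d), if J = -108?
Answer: 1/418 ≈ 0.0023923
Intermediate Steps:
o = 179 (o = 71 - 1*(-108) = 71 + 108 = 179)
d = 196 (d = (-81 + 179) + 98 = 98 + 98 = 196)
1/(222 + d) = 1/(222 + 196) = 1/418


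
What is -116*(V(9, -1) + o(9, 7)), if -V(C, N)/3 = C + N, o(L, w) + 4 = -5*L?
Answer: 8468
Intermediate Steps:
o(L, w) = -4 - 5*L
V(C, N) = -3*C - 3*N (V(C, N) = -3*(C + N) = -3*C - 3*N)
-116*(V(9, -1) + o(9, 7)) = -116*((-3*9 - 3*(-1)) + (-4 - 5*9)) = -116*((-27 + 3) + (-4 - 45)) = -116*(-24 - 49) = -116*(-73) = 8468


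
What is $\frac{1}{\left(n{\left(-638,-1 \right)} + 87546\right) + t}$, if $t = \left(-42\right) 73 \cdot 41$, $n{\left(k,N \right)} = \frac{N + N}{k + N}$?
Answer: $- \frac{639}{24384238} \approx -2.6205 \cdot 10^{-5}$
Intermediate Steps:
$n{\left(k,N \right)} = \frac{2 N}{N + k}$
$t = -125706$ ($t = \left(-3066\right) 41 = -125706$)
$\frac{1}{\left(n{\left(-638,-1 \right)} + 87546\right) + t} = \frac{1}{\left(2 \left(-1\right) \frac{1}{-1 - 638} + 87546\right) - 125706} = \frac{1}{\left(2 \left(-1\right) \frac{1}{-639} + 87546\right) - 125706} = \frac{1}{\left(2 \left(-1\right) \left(- \frac{1}{639}\right) + 87546\right) - 125706} = \frac{1}{\left(\frac{2}{639} + 87546\right) - 125706} = \frac{1}{\frac{55941896}{639} - 125706} = \frac{1}{- \frac{24384238}{639}} = - \frac{639}{24384238}$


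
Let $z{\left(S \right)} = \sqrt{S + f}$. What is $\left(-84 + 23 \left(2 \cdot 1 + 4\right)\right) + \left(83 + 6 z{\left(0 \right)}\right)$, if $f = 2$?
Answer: $137 + 6 \sqrt{2} \approx 145.49$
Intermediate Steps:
$z{\left(S \right)} = \sqrt{2 + S}$ ($z{\left(S \right)} = \sqrt{S + 2} = \sqrt{2 + S}$)
$\left(-84 + 23 \left(2 \cdot 1 + 4\right)\right) + \left(83 + 6 z{\left(0 \right)}\right) = \left(-84 + 23 \left(2 \cdot 1 + 4\right)\right) + \left(83 + 6 \sqrt{2 + 0}\right) = \left(-84 + 23 \left(2 + 4\right)\right) + \left(83 + 6 \sqrt{2}\right) = \left(-84 + 23 \cdot 6\right) + \left(83 + 6 \sqrt{2}\right) = \left(-84 + 138\right) + \left(83 + 6 \sqrt{2}\right) = 54 + \left(83 + 6 \sqrt{2}\right) = 137 + 6 \sqrt{2}$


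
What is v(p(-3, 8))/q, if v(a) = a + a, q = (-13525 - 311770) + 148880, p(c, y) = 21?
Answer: -14/58805 ≈ -0.00023807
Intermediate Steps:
q = -176415 (q = -325295 + 148880 = -176415)
v(a) = 2*a
v(p(-3, 8))/q = (2*21)/(-176415) = 42*(-1/176415) = -14/58805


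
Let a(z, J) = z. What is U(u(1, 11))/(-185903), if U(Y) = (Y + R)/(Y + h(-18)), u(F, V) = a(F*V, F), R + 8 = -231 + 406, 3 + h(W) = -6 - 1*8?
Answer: 89/557709 ≈ 0.00015958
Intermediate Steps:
h(W) = -17 (h(W) = -3 + (-6 - 1*8) = -3 + (-6 - 8) = -3 - 14 = -17)
R = 167 (R = -8 + (-231 + 406) = -8 + 175 = 167)
u(F, V) = F*V
U(Y) = (167 + Y)/(-17 + Y) (U(Y) = (Y + 167)/(Y - 17) = (167 + Y)/(-17 + Y))
U(u(1, 11))/(-185903) = ((167 + 1*11)/(-17 + 1*11))/(-185903) = ((167 + 11)/(-17 + 11))*(-1/185903) = (178/(-6))*(-1/185903) = -⅙*178*(-1/185903) = -89/3*(-1/185903) = 89/557709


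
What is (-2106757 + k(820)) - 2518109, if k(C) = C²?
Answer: -3952466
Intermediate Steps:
(-2106757 + k(820)) - 2518109 = (-2106757 + 820²) - 2518109 = (-2106757 + 672400) - 2518109 = -1434357 - 2518109 = -3952466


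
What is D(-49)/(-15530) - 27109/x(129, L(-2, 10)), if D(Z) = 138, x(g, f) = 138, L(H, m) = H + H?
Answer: -210510907/1071570 ≈ -196.45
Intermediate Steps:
L(H, m) = 2*H
D(-49)/(-15530) - 27109/x(129, L(-2, 10)) = 138/(-15530) - 27109/138 = 138*(-1/15530) - 27109*1/138 = -69/7765 - 27109/138 = -210510907/1071570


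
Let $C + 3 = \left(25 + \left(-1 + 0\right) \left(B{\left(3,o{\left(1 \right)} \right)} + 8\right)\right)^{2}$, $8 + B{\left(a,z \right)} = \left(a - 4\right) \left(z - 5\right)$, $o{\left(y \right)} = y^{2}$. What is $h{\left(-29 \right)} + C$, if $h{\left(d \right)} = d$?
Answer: $409$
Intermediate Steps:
$B{\left(a,z \right)} = -8 + \left(-5 + z\right) \left(-4 + a\right)$ ($B{\left(a,z \right)} = -8 + \left(a - 4\right) \left(z - 5\right) = -8 + \left(-4 + a\right) \left(-5 + z\right) = -8 + \left(-5 + z\right) \left(-4 + a\right)$)
$C = 438$ ($C = -3 + \left(25 + \left(-1 + 0\right) \left(\left(12 - 15 - 4 \cdot 1^{2} + 3 \cdot 1^{2}\right) + 8\right)\right)^{2} = -3 + \left(25 - \left(\left(12 - 15 - 4 + 3 \cdot 1\right) + 8\right)\right)^{2} = -3 + \left(25 - \left(\left(12 - 15 - 4 + 3\right) + 8\right)\right)^{2} = -3 + \left(25 - \left(-4 + 8\right)\right)^{2} = -3 + \left(25 - 4\right)^{2} = -3 + 21^{2} = -3 + 441 = 438$)
$h{\left(-29 \right)} + C = -29 + 438 = 409$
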